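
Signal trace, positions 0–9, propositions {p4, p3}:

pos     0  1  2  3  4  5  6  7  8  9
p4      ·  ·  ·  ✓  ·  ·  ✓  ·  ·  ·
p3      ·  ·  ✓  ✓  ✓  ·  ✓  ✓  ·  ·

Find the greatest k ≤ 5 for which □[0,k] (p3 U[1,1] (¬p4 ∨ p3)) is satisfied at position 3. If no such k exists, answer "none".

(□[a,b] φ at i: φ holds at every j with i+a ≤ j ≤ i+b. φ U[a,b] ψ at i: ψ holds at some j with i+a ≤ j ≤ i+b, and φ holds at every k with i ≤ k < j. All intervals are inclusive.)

(p3 U[1,1] (¬p4 ∨ p3)) must hold from j=3 onward; find where it first fails.
  j=3: holds
  j=4: holds
  j=5: fails
Holds on [3,4], so largest k = 1.

1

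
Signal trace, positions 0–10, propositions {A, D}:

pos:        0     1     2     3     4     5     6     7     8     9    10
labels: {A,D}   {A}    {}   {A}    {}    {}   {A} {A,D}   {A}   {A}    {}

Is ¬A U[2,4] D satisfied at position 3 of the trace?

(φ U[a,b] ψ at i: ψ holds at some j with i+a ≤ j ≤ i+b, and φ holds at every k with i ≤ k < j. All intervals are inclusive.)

Need some j in [5,7] with D, and ¬A at every k in [3,j-1].
  j=5: D false.
  j=6: D false.
  j=7: D holds, but ¬A fails at k=3 → not this j.
No j in the window works → until fails.

No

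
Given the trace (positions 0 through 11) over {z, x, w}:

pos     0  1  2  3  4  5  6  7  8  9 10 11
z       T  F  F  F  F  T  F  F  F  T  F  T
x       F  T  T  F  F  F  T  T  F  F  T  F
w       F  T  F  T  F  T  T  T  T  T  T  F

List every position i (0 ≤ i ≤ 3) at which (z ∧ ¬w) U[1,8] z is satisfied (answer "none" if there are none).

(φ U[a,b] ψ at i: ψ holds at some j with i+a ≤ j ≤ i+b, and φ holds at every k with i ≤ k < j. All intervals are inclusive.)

none

Evaluate at each i in [0,3]:
  i=0: ✗ (lhs fails at k=1 before rhs at j=5)
  i=1: ✗ (lhs fails at k=1 before rhs at j=5)
  i=2: ✗ (lhs fails at k=2 before rhs at j=5)
  i=3: ✗ (lhs fails at k=3 before rhs at j=5)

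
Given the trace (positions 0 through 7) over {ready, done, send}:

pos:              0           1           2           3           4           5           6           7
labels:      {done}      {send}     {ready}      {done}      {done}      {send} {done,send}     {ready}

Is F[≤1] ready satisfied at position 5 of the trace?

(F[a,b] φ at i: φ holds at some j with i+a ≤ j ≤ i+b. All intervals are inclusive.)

No

Check ready at each j in [5,6]:
  j=5: false
  j=6: false
No position in the window satisfies it → formula fails.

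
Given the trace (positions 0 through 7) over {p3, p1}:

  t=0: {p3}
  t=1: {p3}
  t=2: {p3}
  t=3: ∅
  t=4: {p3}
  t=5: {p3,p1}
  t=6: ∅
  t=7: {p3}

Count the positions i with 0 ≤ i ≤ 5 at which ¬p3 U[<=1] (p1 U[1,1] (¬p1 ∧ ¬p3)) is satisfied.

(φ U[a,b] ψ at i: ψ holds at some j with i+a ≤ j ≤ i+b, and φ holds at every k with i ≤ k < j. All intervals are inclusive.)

Evaluate at each i in [0,5]:
  i=0: ✗ (no rhs in [0,1])
  i=1: ✗ (no rhs in [1,2])
  i=2: ✗ (no rhs in [2,3])
  i=3: ✗ (no rhs in [3,4])
  i=4: ✗ (lhs fails at k=4 before rhs at j=5)
  i=5: ✓ (rhs at j=5)
Positions where it holds: {5} → 1.

1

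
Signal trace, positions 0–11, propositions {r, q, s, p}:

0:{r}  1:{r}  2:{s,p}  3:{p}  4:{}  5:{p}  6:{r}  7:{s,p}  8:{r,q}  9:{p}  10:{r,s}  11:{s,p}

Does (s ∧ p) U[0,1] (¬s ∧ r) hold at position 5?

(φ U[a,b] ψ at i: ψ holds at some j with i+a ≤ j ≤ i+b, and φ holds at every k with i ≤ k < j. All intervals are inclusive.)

Need some j in [5,6] with (¬s ∧ r), and (s ∧ p) at every k in [5,j-1].
  j=5: (¬s ∧ r) false.
  j=6: (¬s ∧ r) holds, but (s ∧ p) fails at k=5 → not this j.
No j in the window works → until fails.

No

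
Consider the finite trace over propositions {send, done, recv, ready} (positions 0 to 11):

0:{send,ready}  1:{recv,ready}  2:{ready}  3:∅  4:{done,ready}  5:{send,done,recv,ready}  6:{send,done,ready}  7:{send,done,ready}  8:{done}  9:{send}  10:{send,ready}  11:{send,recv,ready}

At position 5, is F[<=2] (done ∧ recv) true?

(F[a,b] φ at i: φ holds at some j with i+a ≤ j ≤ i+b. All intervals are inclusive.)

Check (done ∧ recv) at each j in [5,7]:
  j=5: true
  j=6: false
  j=7: false
Found at j=5 → formula holds.

True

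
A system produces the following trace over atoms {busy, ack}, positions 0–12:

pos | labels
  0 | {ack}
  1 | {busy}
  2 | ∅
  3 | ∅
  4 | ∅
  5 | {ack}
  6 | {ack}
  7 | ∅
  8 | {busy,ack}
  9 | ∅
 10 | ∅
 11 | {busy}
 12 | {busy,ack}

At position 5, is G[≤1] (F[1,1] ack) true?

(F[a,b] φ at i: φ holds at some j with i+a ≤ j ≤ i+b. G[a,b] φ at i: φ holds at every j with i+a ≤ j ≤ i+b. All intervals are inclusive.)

Check F[1,1] ack at every j in [5,6]:
  j=5: holds (witness at 6)
  j=6: fails (none in [7,7])
Fails at j=6 → formula fails.

Does not hold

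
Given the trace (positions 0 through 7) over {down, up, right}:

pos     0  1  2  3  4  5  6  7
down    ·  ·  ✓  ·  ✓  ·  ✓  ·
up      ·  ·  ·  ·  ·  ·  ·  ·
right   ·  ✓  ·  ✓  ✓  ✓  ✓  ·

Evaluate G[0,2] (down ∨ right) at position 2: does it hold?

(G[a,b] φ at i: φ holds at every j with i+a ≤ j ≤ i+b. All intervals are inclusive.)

Holds

Check (down ∨ right) at every j in [2,4]:
  j=2: true
  j=3: true
  j=4: true
All positions satisfy it → formula holds.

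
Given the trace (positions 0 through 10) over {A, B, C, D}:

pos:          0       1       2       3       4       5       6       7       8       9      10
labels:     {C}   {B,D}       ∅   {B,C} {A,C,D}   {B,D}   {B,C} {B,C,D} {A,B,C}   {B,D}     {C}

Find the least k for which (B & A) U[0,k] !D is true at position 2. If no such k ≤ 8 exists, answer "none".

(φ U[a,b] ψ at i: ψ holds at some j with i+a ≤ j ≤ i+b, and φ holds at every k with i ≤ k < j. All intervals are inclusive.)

0

Need earliest j ≥ 2 with !D, and (B & A) at every k in [2,j-1].
  j=2: rhs holds (empty prefix). k = 0.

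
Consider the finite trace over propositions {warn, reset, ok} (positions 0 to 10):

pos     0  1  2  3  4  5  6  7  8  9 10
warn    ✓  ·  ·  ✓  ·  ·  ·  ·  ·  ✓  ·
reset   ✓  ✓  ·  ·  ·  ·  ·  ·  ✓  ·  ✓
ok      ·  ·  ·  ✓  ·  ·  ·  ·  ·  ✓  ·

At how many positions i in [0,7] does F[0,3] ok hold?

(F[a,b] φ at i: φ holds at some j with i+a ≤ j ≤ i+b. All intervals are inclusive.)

6

Evaluate at each i in [0,7]:
  i=0: ✓ (witness j=3)
  i=1: ✓ (witness j=3)
  i=2: ✓ (witness j=3)
  i=3: ✓ (witness j=3)
  i=4: ✗ (none in [4,7])
  i=5: ✗ (none in [5,8])
  i=6: ✓ (witness j=9)
  i=7: ✓ (witness j=9)
Positions where it holds: {0, 1, 2, 3, 6, 7} → 6.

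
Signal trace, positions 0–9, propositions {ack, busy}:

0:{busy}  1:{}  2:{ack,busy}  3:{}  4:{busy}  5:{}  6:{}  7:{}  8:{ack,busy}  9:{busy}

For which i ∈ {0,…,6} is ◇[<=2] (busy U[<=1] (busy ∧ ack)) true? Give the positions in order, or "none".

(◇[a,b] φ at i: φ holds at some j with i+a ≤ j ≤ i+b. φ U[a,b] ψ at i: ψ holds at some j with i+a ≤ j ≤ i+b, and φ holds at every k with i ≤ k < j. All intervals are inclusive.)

Evaluate at each i in [0,6]:
  i=0: ✓ (witness j=2)
  i=1: ✓ (witness j=2)
  i=2: ✓ (witness j=2)
  i=3: ✗ (none in [3,5])
  i=4: ✗ (none in [4,6])
  i=5: ✗ (none in [5,7])
  i=6: ✓ (witness j=8)

0, 1, 2, 6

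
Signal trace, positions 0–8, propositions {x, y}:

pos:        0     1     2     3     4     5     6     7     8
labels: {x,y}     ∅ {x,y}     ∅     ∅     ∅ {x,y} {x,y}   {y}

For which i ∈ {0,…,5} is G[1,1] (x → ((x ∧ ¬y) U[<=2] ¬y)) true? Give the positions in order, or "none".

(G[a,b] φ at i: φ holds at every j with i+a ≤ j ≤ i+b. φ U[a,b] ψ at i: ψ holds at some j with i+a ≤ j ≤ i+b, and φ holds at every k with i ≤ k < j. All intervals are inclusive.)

0, 2, 3, 4

Evaluate at each i in [0,5]:
  i=0: ✓ (all of [1,1])
  i=1: ✗ (fails at j=2)
  i=2: ✓ (all of [3,3])
  i=3: ✓ (all of [4,4])
  i=4: ✓ (all of [5,5])
  i=5: ✗ (fails at j=6)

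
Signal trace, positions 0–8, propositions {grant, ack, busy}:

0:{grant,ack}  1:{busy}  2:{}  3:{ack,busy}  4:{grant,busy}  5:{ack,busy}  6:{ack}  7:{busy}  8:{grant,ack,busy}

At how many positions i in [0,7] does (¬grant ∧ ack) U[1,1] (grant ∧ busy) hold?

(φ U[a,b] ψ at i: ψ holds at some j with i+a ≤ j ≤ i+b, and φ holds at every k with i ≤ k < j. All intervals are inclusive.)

Evaluate at each i in [0,7]:
  i=0: ✗ (no rhs in [1,1])
  i=1: ✗ (no rhs in [2,2])
  i=2: ✗ (no rhs in [3,3])
  i=3: ✓ (rhs at j=4; lhs holds on [3,3])
  i=4: ✗ (no rhs in [5,5])
  i=5: ✗ (no rhs in [6,6])
  i=6: ✗ (no rhs in [7,7])
  i=7: ✗ (lhs fails at k=7 before rhs at j=8)
Positions where it holds: {3} → 1.

1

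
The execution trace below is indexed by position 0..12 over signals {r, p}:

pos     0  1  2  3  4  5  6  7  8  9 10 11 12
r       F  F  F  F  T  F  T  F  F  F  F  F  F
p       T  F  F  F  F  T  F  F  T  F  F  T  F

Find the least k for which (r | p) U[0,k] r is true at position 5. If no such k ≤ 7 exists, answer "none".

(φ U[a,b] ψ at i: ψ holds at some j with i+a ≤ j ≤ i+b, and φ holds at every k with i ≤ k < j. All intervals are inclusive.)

1

Need earliest j ≥ 5 with r, and (r | p) at every k in [5,j-1].
  j=5: rhs fails.
  j=6: rhs holds; lhs holds on [5,5]. k = 1.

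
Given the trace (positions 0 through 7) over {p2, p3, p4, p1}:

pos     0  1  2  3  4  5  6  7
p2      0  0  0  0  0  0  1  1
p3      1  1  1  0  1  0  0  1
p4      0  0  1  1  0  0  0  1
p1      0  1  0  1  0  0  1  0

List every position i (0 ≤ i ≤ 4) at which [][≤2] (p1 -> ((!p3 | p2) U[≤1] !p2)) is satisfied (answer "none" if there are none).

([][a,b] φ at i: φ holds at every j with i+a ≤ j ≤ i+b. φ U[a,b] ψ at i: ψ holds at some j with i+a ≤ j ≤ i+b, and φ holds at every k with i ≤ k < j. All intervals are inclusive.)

0, 1, 2, 3

Evaluate at each i in [0,4]:
  i=0: ✓ (all of [0,2])
  i=1: ✓ (all of [1,3])
  i=2: ✓ (all of [2,4])
  i=3: ✓ (all of [3,5])
  i=4: ✗ (fails at j=6)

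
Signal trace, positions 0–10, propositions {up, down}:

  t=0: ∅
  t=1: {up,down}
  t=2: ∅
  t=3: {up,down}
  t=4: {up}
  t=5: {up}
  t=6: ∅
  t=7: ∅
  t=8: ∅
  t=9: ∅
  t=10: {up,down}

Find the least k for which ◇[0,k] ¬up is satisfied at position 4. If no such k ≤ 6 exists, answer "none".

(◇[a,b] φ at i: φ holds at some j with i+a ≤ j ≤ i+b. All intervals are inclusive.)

Scan j = 4,5,… for ¬up:
  j=4: fails
  j=5: fails
  j=6: holds
First hit at j=6, so smallest k = 6-4 = 2.

2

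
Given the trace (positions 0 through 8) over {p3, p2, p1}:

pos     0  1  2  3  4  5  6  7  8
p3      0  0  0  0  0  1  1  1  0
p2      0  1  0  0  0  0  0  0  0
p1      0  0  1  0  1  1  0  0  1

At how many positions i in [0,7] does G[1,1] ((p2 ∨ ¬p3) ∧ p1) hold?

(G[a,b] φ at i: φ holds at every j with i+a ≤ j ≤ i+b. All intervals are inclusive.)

3

Evaluate at each i in [0,7]:
  i=0: ✗ (fails at j=1)
  i=1: ✓ (all of [2,2])
  i=2: ✗ (fails at j=3)
  i=3: ✓ (all of [4,4])
  i=4: ✗ (fails at j=5)
  i=5: ✗ (fails at j=6)
  i=6: ✗ (fails at j=7)
  i=7: ✓ (all of [8,8])
Positions where it holds: {1, 3, 7} → 3.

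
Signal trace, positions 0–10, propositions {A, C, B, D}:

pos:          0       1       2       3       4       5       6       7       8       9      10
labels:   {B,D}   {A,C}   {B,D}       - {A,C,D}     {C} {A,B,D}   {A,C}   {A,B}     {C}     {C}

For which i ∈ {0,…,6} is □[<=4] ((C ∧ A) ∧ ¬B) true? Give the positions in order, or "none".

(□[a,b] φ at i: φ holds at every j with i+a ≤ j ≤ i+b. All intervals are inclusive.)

none

Evaluate at each i in [0,6]:
  i=0: ✗ (fails at j=0)
  i=1: ✗ (fails at j=2)
  i=2: ✗ (fails at j=2)
  i=3: ✗ (fails at j=3)
  i=4: ✗ (fails at j=5)
  i=5: ✗ (fails at j=5)
  i=6: ✗ (fails at j=6)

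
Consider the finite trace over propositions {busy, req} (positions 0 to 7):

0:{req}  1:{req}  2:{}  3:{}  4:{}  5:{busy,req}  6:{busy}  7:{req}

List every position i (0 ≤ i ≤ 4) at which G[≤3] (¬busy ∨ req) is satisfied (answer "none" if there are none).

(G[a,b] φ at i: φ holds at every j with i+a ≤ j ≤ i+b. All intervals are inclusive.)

Evaluate at each i in [0,4]:
  i=0: ✓ (all of [0,3])
  i=1: ✓ (all of [1,4])
  i=2: ✓ (all of [2,5])
  i=3: ✗ (fails at j=6)
  i=4: ✗ (fails at j=6)

0, 1, 2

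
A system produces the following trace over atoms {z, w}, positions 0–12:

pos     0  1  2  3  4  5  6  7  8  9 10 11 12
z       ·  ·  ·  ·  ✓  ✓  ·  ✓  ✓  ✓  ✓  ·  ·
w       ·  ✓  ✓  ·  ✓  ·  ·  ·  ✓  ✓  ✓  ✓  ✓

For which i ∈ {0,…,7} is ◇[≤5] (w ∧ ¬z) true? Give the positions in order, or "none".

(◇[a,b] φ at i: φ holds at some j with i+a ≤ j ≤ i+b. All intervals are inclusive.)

0, 1, 2, 6, 7

Evaluate at each i in [0,7]:
  i=0: ✓ (witness j=1)
  i=1: ✓ (witness j=1)
  i=2: ✓ (witness j=2)
  i=3: ✗ (none in [3,8])
  i=4: ✗ (none in [4,9])
  i=5: ✗ (none in [5,10])
  i=6: ✓ (witness j=11)
  i=7: ✓ (witness j=11)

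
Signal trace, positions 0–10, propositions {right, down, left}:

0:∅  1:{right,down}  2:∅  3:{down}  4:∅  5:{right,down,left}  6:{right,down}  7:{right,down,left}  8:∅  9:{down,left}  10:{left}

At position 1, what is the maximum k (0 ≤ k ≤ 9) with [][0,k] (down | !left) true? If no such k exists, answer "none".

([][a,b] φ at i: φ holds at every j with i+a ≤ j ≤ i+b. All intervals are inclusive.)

(down | !left) must hold from j=1 onward; find where it first fails.
  j=1: holds
  j=2: holds
  j=3: holds
  j=4: holds
  j=5: holds
  j=6: holds
  j=7: holds
  j=8: holds
  j=9: holds
  j=10: fails
Holds on [1,9], so largest k = 8.

8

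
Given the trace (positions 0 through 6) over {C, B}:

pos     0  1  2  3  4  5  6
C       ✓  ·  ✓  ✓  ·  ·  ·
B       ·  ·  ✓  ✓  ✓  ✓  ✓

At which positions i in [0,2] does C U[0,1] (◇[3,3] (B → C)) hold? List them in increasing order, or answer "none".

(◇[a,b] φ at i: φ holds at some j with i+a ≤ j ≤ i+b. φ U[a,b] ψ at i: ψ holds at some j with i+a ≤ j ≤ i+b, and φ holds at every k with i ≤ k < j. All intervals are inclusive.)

Evaluate at each i in [0,2]:
  i=0: ✓ (rhs at j=0)
  i=1: ✗ (no rhs in [1,2])
  i=2: ✗ (no rhs in [2,3])

0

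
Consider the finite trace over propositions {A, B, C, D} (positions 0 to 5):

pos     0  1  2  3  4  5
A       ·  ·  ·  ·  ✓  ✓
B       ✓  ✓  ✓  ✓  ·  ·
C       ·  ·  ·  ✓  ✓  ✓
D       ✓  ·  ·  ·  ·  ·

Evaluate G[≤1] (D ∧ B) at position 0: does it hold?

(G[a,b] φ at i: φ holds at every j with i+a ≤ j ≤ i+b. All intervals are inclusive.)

Check (D ∧ B) at every j in [0,1]:
  j=0: true
  j=1: false
Fails at j=1 → formula fails.

Does not hold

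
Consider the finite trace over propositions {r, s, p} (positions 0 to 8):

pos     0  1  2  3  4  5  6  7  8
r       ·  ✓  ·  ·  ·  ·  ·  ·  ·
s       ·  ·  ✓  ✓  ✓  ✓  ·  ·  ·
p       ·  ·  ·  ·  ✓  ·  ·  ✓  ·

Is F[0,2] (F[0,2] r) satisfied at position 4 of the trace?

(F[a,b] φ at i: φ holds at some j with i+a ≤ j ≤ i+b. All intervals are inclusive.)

Check F[0,2] r at each j in [4,6]:
  j=4: fails (none in [4,6])
  j=5: fails (none in [5,7])
  j=6: fails (none in [6,8])
No position in the window satisfies it → formula fails.

Does not hold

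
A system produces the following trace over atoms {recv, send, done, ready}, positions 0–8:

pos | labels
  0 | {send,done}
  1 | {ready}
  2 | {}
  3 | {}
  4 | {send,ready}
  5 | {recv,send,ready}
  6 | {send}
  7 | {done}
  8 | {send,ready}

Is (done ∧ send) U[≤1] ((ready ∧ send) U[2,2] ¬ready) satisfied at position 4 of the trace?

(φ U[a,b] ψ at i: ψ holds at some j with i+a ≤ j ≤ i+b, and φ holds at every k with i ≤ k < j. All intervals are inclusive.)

Need some j in [4,5] with ((ready ∧ send) U[2,2] ¬ready), and (done ∧ send) at every k in [4,j-1].
  j=4: ((ready ∧ send) U[2,2] ¬ready) holds; no prefix to check → satisfied.

Yes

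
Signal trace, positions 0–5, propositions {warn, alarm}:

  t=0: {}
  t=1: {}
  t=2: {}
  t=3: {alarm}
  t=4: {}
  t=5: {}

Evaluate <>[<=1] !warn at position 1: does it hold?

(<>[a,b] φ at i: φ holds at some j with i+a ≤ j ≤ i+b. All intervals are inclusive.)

Holds

Check !warn at each j in [1,2]:
  j=1: true
  j=2: true
Found at j=1 → formula holds.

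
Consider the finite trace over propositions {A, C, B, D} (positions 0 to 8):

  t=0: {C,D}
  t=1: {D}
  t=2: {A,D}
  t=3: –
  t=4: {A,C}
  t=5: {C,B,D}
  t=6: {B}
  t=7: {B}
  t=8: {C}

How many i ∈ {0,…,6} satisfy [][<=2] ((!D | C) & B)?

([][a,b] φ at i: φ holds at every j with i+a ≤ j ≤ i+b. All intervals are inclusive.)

Evaluate at each i in [0,6]:
  i=0: ✗ (fails at j=0)
  i=1: ✗ (fails at j=1)
  i=2: ✗ (fails at j=2)
  i=3: ✗ (fails at j=3)
  i=4: ✗ (fails at j=4)
  i=5: ✓ (all of [5,7])
  i=6: ✗ (fails at j=8)
Positions where it holds: {5} → 1.

1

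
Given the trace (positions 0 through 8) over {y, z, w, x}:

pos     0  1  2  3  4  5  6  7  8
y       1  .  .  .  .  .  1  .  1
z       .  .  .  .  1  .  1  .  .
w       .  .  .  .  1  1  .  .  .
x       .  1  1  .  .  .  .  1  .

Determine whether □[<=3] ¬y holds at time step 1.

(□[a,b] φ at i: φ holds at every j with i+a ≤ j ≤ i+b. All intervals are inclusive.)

Check ¬y at every j in [1,4]:
  j=1: true
  j=2: true
  j=3: true
  j=4: true
All positions satisfy it → formula holds.

True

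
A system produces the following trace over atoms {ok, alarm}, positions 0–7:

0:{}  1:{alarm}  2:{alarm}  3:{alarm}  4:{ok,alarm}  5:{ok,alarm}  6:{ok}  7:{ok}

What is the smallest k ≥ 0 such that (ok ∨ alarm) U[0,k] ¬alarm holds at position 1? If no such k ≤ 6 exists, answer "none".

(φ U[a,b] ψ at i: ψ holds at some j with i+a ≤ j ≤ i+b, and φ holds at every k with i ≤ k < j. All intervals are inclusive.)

5

Need earliest j ≥ 1 with ¬alarm, and (ok ∨ alarm) at every k in [1,j-1].
  j=1: rhs fails.
  j=2: rhs fails.
  j=3: rhs fails.
  j=4: rhs fails.
  j=5: rhs fails.
  j=6: rhs holds; lhs holds on [1,5]. k = 5.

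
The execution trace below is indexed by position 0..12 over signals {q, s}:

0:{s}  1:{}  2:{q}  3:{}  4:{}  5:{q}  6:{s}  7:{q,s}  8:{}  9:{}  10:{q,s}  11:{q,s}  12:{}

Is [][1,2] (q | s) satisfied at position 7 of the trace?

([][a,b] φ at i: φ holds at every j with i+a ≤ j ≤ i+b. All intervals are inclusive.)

Check (q | s) at every j in [8,9]:
  j=8: false
  j=9: false
Fails at j=8 → formula fails.

No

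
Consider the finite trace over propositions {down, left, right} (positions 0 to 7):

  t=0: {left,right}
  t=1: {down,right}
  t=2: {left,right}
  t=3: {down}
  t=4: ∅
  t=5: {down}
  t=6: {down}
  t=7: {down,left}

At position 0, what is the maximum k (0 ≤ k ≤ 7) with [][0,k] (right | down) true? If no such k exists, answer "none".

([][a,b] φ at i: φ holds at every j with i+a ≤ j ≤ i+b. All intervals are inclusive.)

(right | down) must hold from j=0 onward; find where it first fails.
  j=0: holds
  j=1: holds
  j=2: holds
  j=3: holds
  j=4: fails
Holds on [0,3], so largest k = 3.

3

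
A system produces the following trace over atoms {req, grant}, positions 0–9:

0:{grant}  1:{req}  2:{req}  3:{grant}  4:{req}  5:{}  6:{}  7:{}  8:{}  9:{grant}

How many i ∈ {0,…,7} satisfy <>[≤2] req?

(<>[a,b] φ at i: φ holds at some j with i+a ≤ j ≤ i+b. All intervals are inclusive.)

5

Evaluate at each i in [0,7]:
  i=0: ✓ (witness j=1)
  i=1: ✓ (witness j=1)
  i=2: ✓ (witness j=2)
  i=3: ✓ (witness j=4)
  i=4: ✓ (witness j=4)
  i=5: ✗ (none in [5,7])
  i=6: ✗ (none in [6,8])
  i=7: ✗ (none in [7,9])
Positions where it holds: {0, 1, 2, 3, 4} → 5.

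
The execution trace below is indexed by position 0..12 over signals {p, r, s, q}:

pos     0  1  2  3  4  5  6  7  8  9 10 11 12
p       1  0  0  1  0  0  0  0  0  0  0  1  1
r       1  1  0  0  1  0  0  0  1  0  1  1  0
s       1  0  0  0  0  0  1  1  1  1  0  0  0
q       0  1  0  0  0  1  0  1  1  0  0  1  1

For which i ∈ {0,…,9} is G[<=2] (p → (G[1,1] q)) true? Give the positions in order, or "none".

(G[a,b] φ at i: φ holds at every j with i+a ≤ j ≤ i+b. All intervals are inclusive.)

0, 4, 5, 6, 7, 8, 9

Evaluate at each i in [0,9]:
  i=0: ✓ (all of [0,2])
  i=1: ✗ (fails at j=3)
  i=2: ✗ (fails at j=3)
  i=3: ✗ (fails at j=3)
  i=4: ✓ (all of [4,6])
  i=5: ✓ (all of [5,7])
  i=6: ✓ (all of [6,8])
  i=7: ✓ (all of [7,9])
  i=8: ✓ (all of [8,10])
  i=9: ✓ (all of [9,11])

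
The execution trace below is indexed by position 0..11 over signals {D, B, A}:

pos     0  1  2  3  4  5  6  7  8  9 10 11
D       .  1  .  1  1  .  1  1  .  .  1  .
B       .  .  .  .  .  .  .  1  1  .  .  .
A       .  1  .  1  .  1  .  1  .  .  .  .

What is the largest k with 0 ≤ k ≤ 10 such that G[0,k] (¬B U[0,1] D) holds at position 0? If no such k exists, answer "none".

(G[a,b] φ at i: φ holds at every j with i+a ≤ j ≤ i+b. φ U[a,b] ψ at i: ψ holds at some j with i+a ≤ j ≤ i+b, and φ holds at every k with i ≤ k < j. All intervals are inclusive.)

(¬B U[0,1] D) must hold from j=0 onward; find where it first fails.
  j=0: holds
  j=1: holds
  j=2: holds
  j=3: holds
  j=4: holds
  j=5: holds
  j=6: holds
  j=7: holds
  j=8: fails
Holds on [0,7], so largest k = 7.

7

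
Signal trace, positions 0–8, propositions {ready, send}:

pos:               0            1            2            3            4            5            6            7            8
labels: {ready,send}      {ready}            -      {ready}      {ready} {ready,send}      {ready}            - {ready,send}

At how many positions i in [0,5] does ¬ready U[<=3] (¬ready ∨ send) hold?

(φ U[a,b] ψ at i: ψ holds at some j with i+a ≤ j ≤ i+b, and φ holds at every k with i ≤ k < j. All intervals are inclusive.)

3

Evaluate at each i in [0,5]:
  i=0: ✓ (rhs at j=0)
  i=1: ✗ (lhs fails at k=1 before rhs at j=2)
  i=2: ✓ (rhs at j=2)
  i=3: ✗ (lhs fails at k=3 before rhs at j=5)
  i=4: ✗ (lhs fails at k=4 before rhs at j=5)
  i=5: ✓ (rhs at j=5)
Positions where it holds: {0, 2, 5} → 3.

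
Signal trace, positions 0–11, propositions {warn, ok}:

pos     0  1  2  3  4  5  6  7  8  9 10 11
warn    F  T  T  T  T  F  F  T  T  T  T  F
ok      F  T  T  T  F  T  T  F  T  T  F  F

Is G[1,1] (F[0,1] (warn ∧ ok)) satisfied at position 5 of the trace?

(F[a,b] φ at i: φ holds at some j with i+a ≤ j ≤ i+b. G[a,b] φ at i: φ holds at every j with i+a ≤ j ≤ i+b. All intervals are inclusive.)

Check F[0,1] (warn ∧ ok) at every j in [6,6]:
  j=6: fails (none in [6,7])
Fails at j=6 → formula fails.

False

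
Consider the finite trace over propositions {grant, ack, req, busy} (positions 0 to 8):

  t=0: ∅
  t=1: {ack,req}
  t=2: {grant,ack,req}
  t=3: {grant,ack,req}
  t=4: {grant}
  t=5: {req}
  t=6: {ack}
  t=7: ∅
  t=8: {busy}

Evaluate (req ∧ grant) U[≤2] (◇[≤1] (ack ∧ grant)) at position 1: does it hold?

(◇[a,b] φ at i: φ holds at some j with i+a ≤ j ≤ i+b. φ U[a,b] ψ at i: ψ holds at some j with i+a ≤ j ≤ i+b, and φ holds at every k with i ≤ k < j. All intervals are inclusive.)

Need some j in [1,3] with ◇[≤1] (ack ∧ grant), and (req ∧ grant) at every k in [1,j-1].
  j=1: ◇[≤1] (ack ∧ grant) holds; no prefix to check → satisfied.

Yes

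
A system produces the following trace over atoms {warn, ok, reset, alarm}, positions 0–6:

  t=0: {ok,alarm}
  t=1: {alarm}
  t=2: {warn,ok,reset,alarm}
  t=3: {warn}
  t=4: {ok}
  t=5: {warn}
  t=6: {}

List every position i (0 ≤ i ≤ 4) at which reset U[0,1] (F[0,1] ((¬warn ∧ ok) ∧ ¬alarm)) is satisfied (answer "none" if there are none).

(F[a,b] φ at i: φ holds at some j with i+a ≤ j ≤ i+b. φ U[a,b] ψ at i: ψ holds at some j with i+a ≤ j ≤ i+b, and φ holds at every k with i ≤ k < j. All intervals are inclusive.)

2, 3, 4

Evaluate at each i in [0,4]:
  i=0: ✗ (no rhs in [0,1])
  i=1: ✗ (no rhs in [1,2])
  i=2: ✓ (rhs at j=3; lhs holds on [2,2])
  i=3: ✓ (rhs at j=3)
  i=4: ✓ (rhs at j=4)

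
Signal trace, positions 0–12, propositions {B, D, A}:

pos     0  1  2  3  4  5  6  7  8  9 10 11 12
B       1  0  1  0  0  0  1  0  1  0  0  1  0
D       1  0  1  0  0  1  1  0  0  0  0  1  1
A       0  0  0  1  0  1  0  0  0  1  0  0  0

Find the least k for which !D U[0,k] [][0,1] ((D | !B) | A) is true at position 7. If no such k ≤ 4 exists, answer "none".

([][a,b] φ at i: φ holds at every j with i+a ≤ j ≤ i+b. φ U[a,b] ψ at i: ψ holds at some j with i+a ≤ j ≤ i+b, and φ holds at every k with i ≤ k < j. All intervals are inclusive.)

Need earliest j ≥ 7 with [][0,1] ((D | !B) | A), and !D at every k in [7,j-1].
  j=7: rhs fails.
  j=8: rhs fails.
  j=9: rhs holds; lhs holds on [7,8]. k = 2.

2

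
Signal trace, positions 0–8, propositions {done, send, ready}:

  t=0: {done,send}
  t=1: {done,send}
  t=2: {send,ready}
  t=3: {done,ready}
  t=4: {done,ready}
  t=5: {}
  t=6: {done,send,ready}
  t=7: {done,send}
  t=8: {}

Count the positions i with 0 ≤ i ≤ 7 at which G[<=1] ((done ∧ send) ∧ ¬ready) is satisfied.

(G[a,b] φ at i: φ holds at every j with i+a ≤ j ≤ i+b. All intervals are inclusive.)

1

Evaluate at each i in [0,7]:
  i=0: ✓ (all of [0,1])
  i=1: ✗ (fails at j=2)
  i=2: ✗ (fails at j=2)
  i=3: ✗ (fails at j=3)
  i=4: ✗ (fails at j=4)
  i=5: ✗ (fails at j=5)
  i=6: ✗ (fails at j=6)
  i=7: ✗ (fails at j=8)
Positions where it holds: {0} → 1.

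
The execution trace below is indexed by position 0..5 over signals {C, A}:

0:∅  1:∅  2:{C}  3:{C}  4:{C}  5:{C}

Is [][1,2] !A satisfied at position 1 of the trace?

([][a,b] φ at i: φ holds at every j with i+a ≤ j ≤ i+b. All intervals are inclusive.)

Check !A at every j in [2,3]:
  j=2: true
  j=3: true
All positions satisfy it → formula holds.

Yes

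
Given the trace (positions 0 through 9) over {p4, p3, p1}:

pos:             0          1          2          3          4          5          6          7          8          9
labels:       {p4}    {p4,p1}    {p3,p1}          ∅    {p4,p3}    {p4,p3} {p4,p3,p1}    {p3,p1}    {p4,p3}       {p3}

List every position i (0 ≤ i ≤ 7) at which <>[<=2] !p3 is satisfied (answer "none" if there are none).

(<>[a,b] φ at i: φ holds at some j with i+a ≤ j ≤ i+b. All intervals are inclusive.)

0, 1, 2, 3

Evaluate at each i in [0,7]:
  i=0: ✓ (witness j=0)
  i=1: ✓ (witness j=1)
  i=2: ✓ (witness j=3)
  i=3: ✓ (witness j=3)
  i=4: ✗ (none in [4,6])
  i=5: ✗ (none in [5,7])
  i=6: ✗ (none in [6,8])
  i=7: ✗ (none in [7,9])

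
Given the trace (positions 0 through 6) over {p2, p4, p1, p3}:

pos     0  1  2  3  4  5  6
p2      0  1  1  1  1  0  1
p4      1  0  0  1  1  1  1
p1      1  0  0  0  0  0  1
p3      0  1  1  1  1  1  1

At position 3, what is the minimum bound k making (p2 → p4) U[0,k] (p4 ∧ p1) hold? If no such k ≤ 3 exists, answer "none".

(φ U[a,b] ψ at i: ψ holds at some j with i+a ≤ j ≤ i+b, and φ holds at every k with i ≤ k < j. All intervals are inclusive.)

3

Need earliest j ≥ 3 with (p4 ∧ p1), and (p2 → p4) at every k in [3,j-1].
  j=3: rhs fails.
  j=4: rhs fails.
  j=5: rhs fails.
  j=6: rhs holds; lhs holds on [3,5]. k = 3.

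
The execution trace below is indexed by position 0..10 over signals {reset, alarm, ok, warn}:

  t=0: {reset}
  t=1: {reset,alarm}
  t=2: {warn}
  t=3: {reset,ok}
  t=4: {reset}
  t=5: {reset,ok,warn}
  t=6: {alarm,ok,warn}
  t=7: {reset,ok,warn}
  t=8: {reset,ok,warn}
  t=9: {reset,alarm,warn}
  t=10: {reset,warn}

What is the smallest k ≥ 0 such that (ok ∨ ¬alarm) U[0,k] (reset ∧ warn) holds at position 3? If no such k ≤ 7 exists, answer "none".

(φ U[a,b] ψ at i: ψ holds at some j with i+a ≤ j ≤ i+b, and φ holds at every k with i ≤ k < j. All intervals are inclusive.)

2

Need earliest j ≥ 3 with (reset ∧ warn), and (ok ∨ ¬alarm) at every k in [3,j-1].
  j=3: rhs fails.
  j=4: rhs fails.
  j=5: rhs holds; lhs holds on [3,4]. k = 2.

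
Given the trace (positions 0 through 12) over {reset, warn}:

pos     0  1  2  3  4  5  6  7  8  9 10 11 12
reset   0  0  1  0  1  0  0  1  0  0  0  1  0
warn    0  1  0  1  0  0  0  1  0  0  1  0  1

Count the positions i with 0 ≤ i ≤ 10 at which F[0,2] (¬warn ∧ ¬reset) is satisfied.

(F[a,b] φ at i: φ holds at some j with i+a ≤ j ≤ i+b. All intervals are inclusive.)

Evaluate at each i in [0,10]:
  i=0: ✓ (witness j=0)
  i=1: ✗ (none in [1,3])
  i=2: ✗ (none in [2,4])
  i=3: ✓ (witness j=5)
  i=4: ✓ (witness j=5)
  i=5: ✓ (witness j=5)
  i=6: ✓ (witness j=6)
  i=7: ✓ (witness j=8)
  i=8: ✓ (witness j=8)
  i=9: ✓ (witness j=9)
  i=10: ✗ (none in [10,12])
Positions where it holds: {0, 3, 4, 5, 6, 7, 8, 9} → 8.

8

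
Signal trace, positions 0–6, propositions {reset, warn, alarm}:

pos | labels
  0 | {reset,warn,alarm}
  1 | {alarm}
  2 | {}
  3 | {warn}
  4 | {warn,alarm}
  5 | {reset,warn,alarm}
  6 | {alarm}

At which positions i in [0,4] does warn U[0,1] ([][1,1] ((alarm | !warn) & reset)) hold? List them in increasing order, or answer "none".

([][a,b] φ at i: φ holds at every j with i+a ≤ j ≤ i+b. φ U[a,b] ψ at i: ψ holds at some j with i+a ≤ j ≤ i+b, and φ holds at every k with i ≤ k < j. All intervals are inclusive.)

Evaluate at each i in [0,4]:
  i=0: ✗ (no rhs in [0,1])
  i=1: ✗ (no rhs in [1,2])
  i=2: ✗ (no rhs in [2,3])
  i=3: ✓ (rhs at j=4; lhs holds on [3,3])
  i=4: ✓ (rhs at j=4)

3, 4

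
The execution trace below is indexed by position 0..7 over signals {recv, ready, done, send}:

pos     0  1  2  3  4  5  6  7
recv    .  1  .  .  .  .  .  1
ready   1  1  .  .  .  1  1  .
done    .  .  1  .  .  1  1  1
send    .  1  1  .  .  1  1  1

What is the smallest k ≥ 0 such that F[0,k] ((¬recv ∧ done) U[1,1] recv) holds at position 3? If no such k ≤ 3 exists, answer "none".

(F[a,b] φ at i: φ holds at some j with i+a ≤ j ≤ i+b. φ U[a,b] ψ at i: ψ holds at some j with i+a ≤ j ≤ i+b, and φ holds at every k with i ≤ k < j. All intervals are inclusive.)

3

Scan j = 3,4,… for ((¬recv ∧ done) U[1,1] recv):
  j=3: fails
  j=4: fails
  j=5: fails
  j=6: holds
First hit at j=6, so smallest k = 6-3 = 3.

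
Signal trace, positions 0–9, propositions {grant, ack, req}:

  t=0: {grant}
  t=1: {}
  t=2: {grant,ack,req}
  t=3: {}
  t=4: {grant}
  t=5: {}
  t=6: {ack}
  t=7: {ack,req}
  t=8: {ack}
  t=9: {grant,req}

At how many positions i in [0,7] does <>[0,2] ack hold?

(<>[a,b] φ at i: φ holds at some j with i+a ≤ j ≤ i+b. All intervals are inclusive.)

7

Evaluate at each i in [0,7]:
  i=0: ✓ (witness j=2)
  i=1: ✓ (witness j=2)
  i=2: ✓ (witness j=2)
  i=3: ✗ (none in [3,5])
  i=4: ✓ (witness j=6)
  i=5: ✓ (witness j=6)
  i=6: ✓ (witness j=6)
  i=7: ✓ (witness j=7)
Positions where it holds: {0, 1, 2, 4, 5, 6, 7} → 7.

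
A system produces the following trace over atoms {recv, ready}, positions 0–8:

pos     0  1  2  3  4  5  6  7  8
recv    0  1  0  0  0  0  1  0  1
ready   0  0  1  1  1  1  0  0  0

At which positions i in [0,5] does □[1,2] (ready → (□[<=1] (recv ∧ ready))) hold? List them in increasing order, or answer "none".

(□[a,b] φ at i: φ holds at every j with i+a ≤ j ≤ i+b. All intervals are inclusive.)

5

Evaluate at each i in [0,5]:
  i=0: ✗ (fails at j=2)
  i=1: ✗ (fails at j=2)
  i=2: ✗ (fails at j=3)
  i=3: ✗ (fails at j=4)
  i=4: ✗ (fails at j=5)
  i=5: ✓ (all of [6,7])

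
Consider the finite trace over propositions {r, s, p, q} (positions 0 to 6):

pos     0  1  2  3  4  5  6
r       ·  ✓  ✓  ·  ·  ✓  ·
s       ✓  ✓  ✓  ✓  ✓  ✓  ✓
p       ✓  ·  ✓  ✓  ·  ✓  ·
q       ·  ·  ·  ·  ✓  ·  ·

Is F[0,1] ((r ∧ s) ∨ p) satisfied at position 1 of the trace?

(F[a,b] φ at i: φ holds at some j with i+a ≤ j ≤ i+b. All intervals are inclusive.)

Yes

Check ((r ∧ s) ∨ p) at each j in [1,2]:
  j=1: true
  j=2: true
Found at j=1 → formula holds.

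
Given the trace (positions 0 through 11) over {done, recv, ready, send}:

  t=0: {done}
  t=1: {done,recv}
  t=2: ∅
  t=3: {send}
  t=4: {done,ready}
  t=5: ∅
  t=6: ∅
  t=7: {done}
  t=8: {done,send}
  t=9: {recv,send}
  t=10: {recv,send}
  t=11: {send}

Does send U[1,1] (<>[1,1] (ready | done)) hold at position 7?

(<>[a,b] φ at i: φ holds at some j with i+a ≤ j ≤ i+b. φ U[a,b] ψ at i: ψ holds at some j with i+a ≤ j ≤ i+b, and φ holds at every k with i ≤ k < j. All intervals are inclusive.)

Need some j in [8,8] with <>[1,1] (ready | done), and send at every k in [7,j-1].
  j=8: <>[1,1] (ready | done) — fails (none in [9,9]).
No j in the window works → until fails.

Does not hold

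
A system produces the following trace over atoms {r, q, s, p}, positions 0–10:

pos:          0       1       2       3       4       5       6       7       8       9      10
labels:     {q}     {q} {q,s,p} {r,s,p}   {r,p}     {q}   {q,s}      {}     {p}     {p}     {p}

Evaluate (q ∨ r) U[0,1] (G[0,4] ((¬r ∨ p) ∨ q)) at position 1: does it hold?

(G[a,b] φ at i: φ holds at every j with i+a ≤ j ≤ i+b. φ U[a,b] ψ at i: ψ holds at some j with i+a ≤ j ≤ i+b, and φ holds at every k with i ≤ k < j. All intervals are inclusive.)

Need some j in [1,2] with G[0,4] ((¬r ∨ p) ∨ q), and (q ∨ r) at every k in [1,j-1].
  j=1: G[0,4] ((¬r ∨ p) ∨ q) holds; no prefix to check → satisfied.

Yes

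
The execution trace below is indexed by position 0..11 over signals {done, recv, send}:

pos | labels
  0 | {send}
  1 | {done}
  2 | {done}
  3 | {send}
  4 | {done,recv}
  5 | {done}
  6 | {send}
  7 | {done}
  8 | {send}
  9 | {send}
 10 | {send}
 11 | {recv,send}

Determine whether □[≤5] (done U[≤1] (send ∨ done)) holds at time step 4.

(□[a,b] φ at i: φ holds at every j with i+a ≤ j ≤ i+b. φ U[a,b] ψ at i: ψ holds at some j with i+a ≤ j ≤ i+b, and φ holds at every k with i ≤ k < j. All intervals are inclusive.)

Check (done U[≤1] (send ∨ done)) at every j in [4,9]:
  j=4: holds
  j=5: holds
  j=6: holds
  j=7: holds
  j=8: holds
  j=9: holds
All positions satisfy it → formula holds.

Holds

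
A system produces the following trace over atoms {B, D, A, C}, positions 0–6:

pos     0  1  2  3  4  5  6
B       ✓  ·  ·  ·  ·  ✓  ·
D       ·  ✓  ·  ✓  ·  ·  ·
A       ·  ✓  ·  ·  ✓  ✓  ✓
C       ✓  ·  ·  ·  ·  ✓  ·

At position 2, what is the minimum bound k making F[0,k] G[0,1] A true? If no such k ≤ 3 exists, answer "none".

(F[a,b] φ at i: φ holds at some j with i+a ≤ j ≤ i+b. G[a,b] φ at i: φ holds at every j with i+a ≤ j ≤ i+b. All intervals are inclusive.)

2

Scan j = 2,3,… for G[0,1] A:
  j=2: fails
  j=3: fails
  j=4: holds
First hit at j=4, so smallest k = 4-2 = 2.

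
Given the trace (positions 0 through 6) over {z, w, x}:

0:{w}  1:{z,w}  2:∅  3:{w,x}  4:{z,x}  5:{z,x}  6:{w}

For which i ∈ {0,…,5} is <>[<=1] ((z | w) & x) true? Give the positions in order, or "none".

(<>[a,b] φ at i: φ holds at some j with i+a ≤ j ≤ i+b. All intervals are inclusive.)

2, 3, 4, 5

Evaluate at each i in [0,5]:
  i=0: ✗ (none in [0,1])
  i=1: ✗ (none in [1,2])
  i=2: ✓ (witness j=3)
  i=3: ✓ (witness j=3)
  i=4: ✓ (witness j=4)
  i=5: ✓ (witness j=5)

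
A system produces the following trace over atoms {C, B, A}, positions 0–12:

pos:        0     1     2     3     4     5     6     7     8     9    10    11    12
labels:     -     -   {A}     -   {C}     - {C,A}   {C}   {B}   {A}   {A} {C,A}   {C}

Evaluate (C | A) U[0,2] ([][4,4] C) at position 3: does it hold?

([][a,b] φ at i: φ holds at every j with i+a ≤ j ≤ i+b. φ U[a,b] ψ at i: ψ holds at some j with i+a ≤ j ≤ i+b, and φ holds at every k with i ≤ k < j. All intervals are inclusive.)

Need some j in [3,5] with [][4,4] C, and (C | A) at every k in [3,j-1].
  j=3: [][4,4] C holds; no prefix to check → satisfied.

Holds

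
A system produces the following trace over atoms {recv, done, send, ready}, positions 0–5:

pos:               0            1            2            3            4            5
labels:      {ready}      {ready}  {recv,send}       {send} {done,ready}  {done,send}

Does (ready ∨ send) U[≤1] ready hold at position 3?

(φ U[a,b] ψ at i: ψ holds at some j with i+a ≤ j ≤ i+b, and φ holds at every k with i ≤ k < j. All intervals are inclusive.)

Holds

Need some j in [3,4] with ready, and (ready ∨ send) at every k in [3,j-1].
  j=3: ready false.
  j=4: ready holds; (ready ∨ send) holds at every k in [3,3] → satisfied.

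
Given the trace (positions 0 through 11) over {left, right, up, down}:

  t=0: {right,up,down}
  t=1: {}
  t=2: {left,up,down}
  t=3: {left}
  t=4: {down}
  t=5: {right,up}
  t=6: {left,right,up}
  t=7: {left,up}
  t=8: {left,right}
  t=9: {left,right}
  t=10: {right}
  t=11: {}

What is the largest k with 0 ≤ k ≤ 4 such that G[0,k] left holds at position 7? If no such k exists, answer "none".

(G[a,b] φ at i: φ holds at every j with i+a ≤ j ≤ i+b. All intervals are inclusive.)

2

left must hold from j=7 onward; find where it first fails.
  j=7: holds
  j=8: holds
  j=9: holds
  j=10: fails
Holds on [7,9], so largest k = 2.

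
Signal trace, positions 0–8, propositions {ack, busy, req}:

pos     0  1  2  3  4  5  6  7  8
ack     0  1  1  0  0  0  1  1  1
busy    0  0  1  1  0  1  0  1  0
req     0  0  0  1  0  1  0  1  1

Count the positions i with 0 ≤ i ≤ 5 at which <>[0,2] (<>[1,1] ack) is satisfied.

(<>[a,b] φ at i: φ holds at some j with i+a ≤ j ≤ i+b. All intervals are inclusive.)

5

Evaluate at each i in [0,5]:
  i=0: ✓ (witness j=0)
  i=1: ✓ (witness j=1)
  i=2: ✗ (none in [2,4])
  i=3: ✓ (witness j=5)
  i=4: ✓ (witness j=5)
  i=5: ✓ (witness j=5)
Positions where it holds: {0, 1, 3, 4, 5} → 5.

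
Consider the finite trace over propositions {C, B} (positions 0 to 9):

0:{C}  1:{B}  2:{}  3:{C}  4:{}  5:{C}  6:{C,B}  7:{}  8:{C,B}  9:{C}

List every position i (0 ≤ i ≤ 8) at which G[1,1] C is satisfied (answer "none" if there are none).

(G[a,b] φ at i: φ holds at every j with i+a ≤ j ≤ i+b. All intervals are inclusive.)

2, 4, 5, 7, 8

Evaluate at each i in [0,8]:
  i=0: ✗ (fails at j=1)
  i=1: ✗ (fails at j=2)
  i=2: ✓ (all of [3,3])
  i=3: ✗ (fails at j=4)
  i=4: ✓ (all of [5,5])
  i=5: ✓ (all of [6,6])
  i=6: ✗ (fails at j=7)
  i=7: ✓ (all of [8,8])
  i=8: ✓ (all of [9,9])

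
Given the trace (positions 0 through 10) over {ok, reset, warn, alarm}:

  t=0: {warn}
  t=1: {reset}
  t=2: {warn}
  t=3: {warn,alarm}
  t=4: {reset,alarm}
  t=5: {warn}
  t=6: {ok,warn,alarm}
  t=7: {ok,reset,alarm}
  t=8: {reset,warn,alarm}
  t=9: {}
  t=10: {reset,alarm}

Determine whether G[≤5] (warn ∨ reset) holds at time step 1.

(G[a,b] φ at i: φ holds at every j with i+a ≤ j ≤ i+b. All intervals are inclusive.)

Holds

Check (warn ∨ reset) at every j in [1,6]:
  j=1: true
  j=2: true
  j=3: true
  j=4: true
  j=5: true
  j=6: true
All positions satisfy it → formula holds.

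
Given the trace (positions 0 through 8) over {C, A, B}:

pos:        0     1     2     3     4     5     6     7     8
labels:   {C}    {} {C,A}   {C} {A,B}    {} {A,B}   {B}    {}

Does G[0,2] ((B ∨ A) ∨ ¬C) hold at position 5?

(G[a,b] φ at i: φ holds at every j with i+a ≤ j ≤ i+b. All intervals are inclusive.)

Check ((B ∨ A) ∨ ¬C) at every j in [5,7]:
  j=5: true
  j=6: true
  j=7: true
All positions satisfy it → formula holds.

True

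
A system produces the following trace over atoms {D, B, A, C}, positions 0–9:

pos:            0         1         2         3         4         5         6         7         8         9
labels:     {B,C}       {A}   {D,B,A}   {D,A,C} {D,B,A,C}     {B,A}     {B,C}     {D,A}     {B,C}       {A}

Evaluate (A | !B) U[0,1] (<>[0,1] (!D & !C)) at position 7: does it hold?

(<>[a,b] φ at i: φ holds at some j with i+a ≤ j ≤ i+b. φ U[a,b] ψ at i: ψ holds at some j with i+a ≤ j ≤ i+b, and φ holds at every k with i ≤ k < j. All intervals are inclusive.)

Need some j in [7,8] with <>[0,1] (!D & !C), and (A | !B) at every k in [7,j-1].
  j=7: <>[0,1] (!D & !C) — fails (none in [7,8]).
  j=8: <>[0,1] (!D & !C) holds; (A | !B) holds at every k in [7,7] → satisfied.

Yes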